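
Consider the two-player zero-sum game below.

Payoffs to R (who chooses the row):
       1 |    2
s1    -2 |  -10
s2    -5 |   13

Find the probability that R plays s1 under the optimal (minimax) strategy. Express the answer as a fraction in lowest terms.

9/13

Row minima are -10 and -5, so R's maximin is -5; column maxima are -2 and 13, so C's minimax is -2. These differ, so the equilibrium is in mixed strategies.
Let R play s1 with probability p. C is indifferent when −2p − 5(1−p) = −10p + 13(1−p), giving p = 9/13.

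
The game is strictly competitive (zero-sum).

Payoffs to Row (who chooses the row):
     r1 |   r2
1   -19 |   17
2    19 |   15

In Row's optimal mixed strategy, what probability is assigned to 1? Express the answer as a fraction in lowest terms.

1/10

Row minima are -19 and 15, so Row's maximin is 15; column maxima are 19 and 17, so Column's minimax is 17. These differ, so the equilibrium is in mixed strategies.
Let Row play 1 with probability p. Column is indifferent when −19p + 19(1−p) = 17p + 15(1−p), giving p = 1/10.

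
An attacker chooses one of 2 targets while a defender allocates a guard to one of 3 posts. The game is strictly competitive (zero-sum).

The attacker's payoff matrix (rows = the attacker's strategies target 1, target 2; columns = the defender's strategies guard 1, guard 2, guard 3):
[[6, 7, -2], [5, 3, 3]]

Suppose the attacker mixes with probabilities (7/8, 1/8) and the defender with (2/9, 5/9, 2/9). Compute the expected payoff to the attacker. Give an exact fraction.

83/18

Against (2/9, 5/9, 2/9), each row's expected payoff is target 1: 43/9; target 2: 31/9.
Taking the (7/8, 1/8)-weighted average: (7/8)·(43/9) + (1/8)·(31/9) = 83/18.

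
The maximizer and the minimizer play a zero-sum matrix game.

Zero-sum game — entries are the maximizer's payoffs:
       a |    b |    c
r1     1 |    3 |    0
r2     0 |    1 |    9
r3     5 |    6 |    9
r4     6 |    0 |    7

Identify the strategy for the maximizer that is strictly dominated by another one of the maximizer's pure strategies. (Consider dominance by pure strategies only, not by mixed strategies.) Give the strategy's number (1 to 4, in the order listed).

Compare r1 with r3: 5 > 1, 6 > 3, 9 > 0.
So r3 strictly dominates r1 for the maximizer; r1 is strictly dominated.

1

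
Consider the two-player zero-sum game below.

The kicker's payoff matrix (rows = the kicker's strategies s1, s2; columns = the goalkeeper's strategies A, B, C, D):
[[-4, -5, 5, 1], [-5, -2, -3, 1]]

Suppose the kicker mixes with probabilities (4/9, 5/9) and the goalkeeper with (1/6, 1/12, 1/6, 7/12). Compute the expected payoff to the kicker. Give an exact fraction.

Against (1/6, 1/12, 1/6, 7/12), each row's expected payoff is s1: 1/3; s2: -11/12.
Taking the (4/9, 5/9)-weighted average: (4/9)·(1/3) + (5/9)·(-11/12) = -13/36.

-13/36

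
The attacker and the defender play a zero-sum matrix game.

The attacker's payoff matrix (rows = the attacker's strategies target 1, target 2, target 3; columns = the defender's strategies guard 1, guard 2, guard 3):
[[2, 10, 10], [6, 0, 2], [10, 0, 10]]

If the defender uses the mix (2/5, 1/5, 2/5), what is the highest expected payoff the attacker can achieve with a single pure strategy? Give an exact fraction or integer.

target 1: (2)·(2/5) + (10)·(1/5) + (10)·(2/5) = 34/5.
target 2: (6)·(2/5) + (0)·(1/5) + (2)·(2/5) = 16/5.
target 3: (10)·(2/5) + (0)·(1/5) + (10)·(2/5) = 8.
The best pure response is target 3 with expected payoff 8.

8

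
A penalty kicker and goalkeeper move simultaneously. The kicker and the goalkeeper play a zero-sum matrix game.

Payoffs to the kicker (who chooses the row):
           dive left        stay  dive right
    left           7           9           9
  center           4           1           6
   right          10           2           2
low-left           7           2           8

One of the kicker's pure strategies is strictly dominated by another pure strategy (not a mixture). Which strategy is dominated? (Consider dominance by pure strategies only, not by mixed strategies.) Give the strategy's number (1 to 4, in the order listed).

Compare center with left: 7 > 4, 9 > 1, 9 > 6.
So left strictly dominates center for the kicker; center is strictly dominated.

2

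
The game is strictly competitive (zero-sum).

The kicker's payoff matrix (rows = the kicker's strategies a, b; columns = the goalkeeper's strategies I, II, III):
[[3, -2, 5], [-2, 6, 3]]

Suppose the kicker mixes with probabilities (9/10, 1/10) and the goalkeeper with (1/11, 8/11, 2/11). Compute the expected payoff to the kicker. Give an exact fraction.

Against (1/11, 8/11, 2/11), each row's expected payoff is a: -3/11; b: 52/11.
Taking the (9/10, 1/10)-weighted average: (9/10)·(-3/11) + (1/10)·(52/11) = 5/22.

5/22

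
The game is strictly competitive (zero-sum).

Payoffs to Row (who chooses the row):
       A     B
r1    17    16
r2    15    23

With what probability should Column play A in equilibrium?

7/9

Row minima are 16 and 15, so Row's maximin is 16; column maxima are 17 and 23, so Column's minimax is 17. These differ, so the equilibrium is in mixed strategies.
Let Column play A with probability q. Row is indifferent when 17q + 16(1−q) = 15q + 23(1−q), giving q = 7/9.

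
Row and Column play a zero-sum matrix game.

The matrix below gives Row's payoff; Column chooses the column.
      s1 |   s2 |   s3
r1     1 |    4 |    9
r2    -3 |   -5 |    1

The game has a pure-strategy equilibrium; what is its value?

1

Row minima: 1, -5 → Row's maximin is 1.
Column maxima: 1, 4, 9 → Column's minimax is 1.
They coincide at (r1, s1), so the value is 1.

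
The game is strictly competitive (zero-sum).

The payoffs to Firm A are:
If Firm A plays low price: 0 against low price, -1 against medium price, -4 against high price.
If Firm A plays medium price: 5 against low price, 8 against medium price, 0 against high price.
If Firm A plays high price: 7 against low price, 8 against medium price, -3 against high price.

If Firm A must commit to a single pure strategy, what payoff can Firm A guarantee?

The worst-case payoff for each row is low price: -4, medium price: 0, high price: -3.
The best of these is 0.

0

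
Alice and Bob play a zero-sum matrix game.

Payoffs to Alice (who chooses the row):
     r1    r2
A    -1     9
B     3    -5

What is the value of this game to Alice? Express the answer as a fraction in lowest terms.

11/9

Row minima are -1 and -5, so Alice's maximin is -1; column maxima are 3 and 9, so Bob's minimax is 3. These differ, so the equilibrium is in mixed strategies.
Let Alice play A with probability p. Bob is indifferent when −p + 3(1−p) = 9p − 5(1−p), giving p = 4/9.
Let Bob play r1 with probability q. Alice is indifferent when −q + 9(1−q) = 3q − 5(1−q), giving q = 7/9.
The value is -1·(7/9) + (9)·(2/9) = 11/9.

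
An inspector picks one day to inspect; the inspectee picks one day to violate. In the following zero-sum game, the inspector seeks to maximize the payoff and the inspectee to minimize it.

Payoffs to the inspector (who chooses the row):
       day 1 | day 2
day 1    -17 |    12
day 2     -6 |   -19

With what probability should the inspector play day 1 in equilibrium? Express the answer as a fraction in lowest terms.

13/42

Row minima are -17 and -19, so the inspector's maximin is -17; column maxima are -6 and 12, so the inspectee's minimax is -6. These differ, so the equilibrium is in mixed strategies.
Let the inspector play day 1 with probability p. The inspectee is indifferent when −17p − 6(1−p) = 12p − 19(1−p), giving p = 13/42.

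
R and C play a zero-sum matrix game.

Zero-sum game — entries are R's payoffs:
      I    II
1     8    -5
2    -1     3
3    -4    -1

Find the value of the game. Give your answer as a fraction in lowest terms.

19/17

Row 3 is strictly dominated by row 2, so R never plays it.
The remaining 2×2 game on (1, 2) × (I, II) has no saddle point. Let R play 1 with probability p; indifference gives 8p − (1−p) = −5p + 3(1−p), so p = 4/17.
Similarly C's optimal q on I is 8/17, and the value is 8·(8/17) + (-5)·(9/17) = 19/17.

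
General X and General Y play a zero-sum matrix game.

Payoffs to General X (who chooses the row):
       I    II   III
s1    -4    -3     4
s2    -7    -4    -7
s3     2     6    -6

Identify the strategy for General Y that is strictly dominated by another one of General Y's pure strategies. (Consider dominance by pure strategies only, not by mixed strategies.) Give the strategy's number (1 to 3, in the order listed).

2

General Y prefers columns that give General X less. Compare II with I: -4 < -3, -7 < -4, 2 < 6.
So I strictly dominates II for General Y; II is strictly dominated.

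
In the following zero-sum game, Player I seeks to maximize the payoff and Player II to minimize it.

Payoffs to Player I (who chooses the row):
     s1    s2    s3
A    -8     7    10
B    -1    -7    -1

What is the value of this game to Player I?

Column s3 is strictly dominated by s2 for Player II (it gives Player I more in every row).
The remaining 2×2 game on (A, B) × (s1, s2) has no saddle point. Let Player I play A with probability p; indifference gives −8p − (1−p) = 7p − 7(1−p), so p = 2/7.
Similarly Player II's optimal q on s1 is 2/3, and the value is -8·(2/3) + (7)·(1/3) = -3.

-3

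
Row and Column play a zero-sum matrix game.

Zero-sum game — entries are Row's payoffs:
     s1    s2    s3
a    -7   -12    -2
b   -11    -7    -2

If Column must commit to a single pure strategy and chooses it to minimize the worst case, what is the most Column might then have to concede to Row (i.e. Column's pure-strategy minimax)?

The worst case (largest entry) in each column is s1: -7, s2: -7, s3: -2.
The best (smallest) of these is -7.

-7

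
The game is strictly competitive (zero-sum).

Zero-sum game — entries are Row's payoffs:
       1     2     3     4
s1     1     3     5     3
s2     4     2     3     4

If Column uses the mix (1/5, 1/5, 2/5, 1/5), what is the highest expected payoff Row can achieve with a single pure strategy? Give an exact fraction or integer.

s1: (1)·(1/5) + (3)·(1/5) + (5)·(2/5) + (3)·(1/5) = 17/5.
s2: (4)·(1/5) + (2)·(1/5) + (3)·(2/5) + (4)·(1/5) = 16/5.
The best pure response is s1 with expected payoff 17/5.

17/5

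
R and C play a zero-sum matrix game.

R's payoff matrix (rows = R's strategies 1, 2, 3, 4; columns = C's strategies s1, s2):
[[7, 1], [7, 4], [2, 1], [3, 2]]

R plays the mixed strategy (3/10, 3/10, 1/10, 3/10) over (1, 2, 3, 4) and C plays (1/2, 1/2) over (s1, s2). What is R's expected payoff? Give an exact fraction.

15/4

Against (1/2, 1/2), each row's expected payoff is 1: 4; 2: 11/2; 3: 3/2; 4: 5/2.
Taking the (3/10, 3/10, 1/10, 3/10)-weighted average: (3/10)·(4) + (3/10)·(11/2) + (1/10)·(3/2) + (3/10)·(5/2) = 15/4.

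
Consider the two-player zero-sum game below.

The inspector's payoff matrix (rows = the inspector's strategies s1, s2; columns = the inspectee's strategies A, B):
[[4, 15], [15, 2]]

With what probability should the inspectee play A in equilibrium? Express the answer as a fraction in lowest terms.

Row minima are 4 and 2, so the inspector's maximin is 4; column maxima are 15 and 15, so the inspectee's minimax is 15. These differ, so the equilibrium is in mixed strategies.
Let the inspectee play A with probability q. The inspector is indifferent when 4q + 15(1−q) = 15q + 2(1−q), giving q = 13/24.

13/24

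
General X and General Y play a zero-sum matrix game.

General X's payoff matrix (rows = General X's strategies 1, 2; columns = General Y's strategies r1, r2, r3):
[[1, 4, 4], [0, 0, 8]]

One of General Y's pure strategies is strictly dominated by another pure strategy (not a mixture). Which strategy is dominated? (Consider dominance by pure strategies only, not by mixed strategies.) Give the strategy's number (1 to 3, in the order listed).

General Y prefers columns that give General X less. Compare r3 with r1: 1 < 4, 0 < 8.
So r1 strictly dominates r3 for General Y; r3 is strictly dominated.

3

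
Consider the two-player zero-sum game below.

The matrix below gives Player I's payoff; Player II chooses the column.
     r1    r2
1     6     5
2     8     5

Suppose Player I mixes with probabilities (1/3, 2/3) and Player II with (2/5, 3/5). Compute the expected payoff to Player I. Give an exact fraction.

89/15

Against (2/5, 3/5), each row's expected payoff is 1: 27/5; 2: 31/5.
Taking the (1/3, 2/3)-weighted average: (1/3)·(27/5) + (2/3)·(31/5) = 89/15.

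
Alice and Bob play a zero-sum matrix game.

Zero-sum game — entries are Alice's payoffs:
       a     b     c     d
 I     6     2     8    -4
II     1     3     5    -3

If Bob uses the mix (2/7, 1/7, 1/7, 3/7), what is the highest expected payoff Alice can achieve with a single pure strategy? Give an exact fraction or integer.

10/7

I: (6)·(2/7) + (2)·(1/7) + (8)·(1/7) + (-4)·(3/7) = 10/7.
II: (1)·(2/7) + (3)·(1/7) + (5)·(1/7) + (-3)·(3/7) = 1/7.
The best pure response is I with expected payoff 10/7.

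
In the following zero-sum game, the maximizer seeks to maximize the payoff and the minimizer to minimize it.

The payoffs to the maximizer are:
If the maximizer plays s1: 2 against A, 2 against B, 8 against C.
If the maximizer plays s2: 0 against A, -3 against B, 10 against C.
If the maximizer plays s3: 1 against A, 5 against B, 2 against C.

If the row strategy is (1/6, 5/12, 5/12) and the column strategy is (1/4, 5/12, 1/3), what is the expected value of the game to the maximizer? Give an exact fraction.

Against (1/4, 5/12, 1/3), each row's expected payoff is s1: 4; s2: 25/12; s3: 3.
Taking the (1/6, 5/12, 5/12)-weighted average: (1/6)·(4) + (5/12)·(25/12) + (5/12)·(3) = 401/144.

401/144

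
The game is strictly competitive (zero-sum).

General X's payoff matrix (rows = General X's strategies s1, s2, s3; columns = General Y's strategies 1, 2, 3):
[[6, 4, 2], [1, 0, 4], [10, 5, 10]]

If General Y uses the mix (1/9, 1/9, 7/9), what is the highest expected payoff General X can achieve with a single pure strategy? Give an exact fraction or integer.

s1: (6)·(1/9) + (4)·(1/9) + (2)·(7/9) = 8/3.
s2: (1)·(1/9) + (0)·(1/9) + (4)·(7/9) = 29/9.
s3: (10)·(1/9) + (5)·(1/9) + (10)·(7/9) = 85/9.
The best pure response is s3 with expected payoff 85/9.

85/9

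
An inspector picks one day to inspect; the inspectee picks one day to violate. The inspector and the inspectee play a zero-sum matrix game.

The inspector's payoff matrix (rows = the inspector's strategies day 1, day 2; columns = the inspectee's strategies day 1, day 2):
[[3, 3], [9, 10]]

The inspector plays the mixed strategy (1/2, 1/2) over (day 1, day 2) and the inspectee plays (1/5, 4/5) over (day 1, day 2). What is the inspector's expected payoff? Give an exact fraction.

32/5

Against (1/5, 4/5), each row's expected payoff is day 1: 3; day 2: 49/5.
Taking the (1/2, 1/2)-weighted average: (1/2)·(3) + (1/2)·(49/5) = 32/5.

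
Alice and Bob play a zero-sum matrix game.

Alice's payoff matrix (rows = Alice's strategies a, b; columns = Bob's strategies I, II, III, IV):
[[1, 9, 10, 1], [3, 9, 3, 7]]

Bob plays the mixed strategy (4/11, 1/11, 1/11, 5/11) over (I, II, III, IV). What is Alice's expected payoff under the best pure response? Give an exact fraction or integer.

a: (1)·(4/11) + (9)·(1/11) + (10)·(1/11) + (1)·(5/11) = 28/11.
b: (3)·(4/11) + (9)·(1/11) + (3)·(1/11) + (7)·(5/11) = 59/11.
The best pure response is b with expected payoff 59/11.

59/11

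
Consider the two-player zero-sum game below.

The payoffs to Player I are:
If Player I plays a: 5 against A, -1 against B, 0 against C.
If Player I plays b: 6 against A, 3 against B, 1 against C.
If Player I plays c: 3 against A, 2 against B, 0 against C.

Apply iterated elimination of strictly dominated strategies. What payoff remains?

Column A is strictly dominated by B for Player II (-1<5, 3<6, 2<3); eliminate A.
Row a is strictly dominated by row b (3>-1, 1>0); eliminate a.
Row c is strictly dominated by row b (3>2, 1>0); eliminate c.
Column B is strictly dominated by C for Player II (1<3); eliminate B.
Only (b, C) remains, with payoff 1.

1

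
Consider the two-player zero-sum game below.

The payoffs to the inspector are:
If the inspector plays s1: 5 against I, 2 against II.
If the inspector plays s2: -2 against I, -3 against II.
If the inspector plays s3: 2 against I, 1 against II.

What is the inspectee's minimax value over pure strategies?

The worst case (largest entry) in each column is I: 5, II: 2.
The best (smallest) of these is 2.

2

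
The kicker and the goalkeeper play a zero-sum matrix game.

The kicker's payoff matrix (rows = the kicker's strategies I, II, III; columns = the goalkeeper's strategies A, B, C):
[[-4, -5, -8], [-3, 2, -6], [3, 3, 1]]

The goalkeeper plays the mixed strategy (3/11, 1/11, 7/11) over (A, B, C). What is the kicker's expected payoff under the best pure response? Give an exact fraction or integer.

19/11

I: (-4)·(3/11) + (-5)·(1/11) + (-8)·(7/11) = -73/11.
II: (-3)·(3/11) + (2)·(1/11) + (-6)·(7/11) = -49/11.
III: (3)·(3/11) + (3)·(1/11) + (1)·(7/11) = 19/11.
The best pure response is III with expected payoff 19/11.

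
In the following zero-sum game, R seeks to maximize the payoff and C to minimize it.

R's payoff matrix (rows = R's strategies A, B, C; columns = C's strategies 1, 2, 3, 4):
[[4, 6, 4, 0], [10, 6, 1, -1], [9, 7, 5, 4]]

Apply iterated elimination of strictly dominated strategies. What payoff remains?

4

Column 1 is strictly dominated by 4 for C (0<4, -1<10, 4<9); eliminate 1.
Column 2 is strictly dominated by 3 for C (4<6, 1<6, 5<7); eliminate 2.
Column 3 is strictly dominated by 4 for C (0<4, -1<1, 4<5); eliminate 3.
Row B is strictly dominated by row A (0>-1); eliminate B.
Row A is strictly dominated by row C (4>0); eliminate A.
Only (C, 4) remains, with payoff 4.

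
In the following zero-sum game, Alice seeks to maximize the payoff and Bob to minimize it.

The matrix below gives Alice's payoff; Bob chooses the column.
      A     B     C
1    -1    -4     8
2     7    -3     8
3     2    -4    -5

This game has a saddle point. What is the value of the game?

Row minima: -4, -3, -5 → Alice's maximin is -3.
Column maxima: 7, -3, 8 → Bob's minimax is -3.
They coincide at (2, B), so the value is -3.

-3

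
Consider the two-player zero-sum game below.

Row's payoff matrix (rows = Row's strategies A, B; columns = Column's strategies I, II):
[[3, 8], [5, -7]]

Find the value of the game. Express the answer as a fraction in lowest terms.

61/17

Row minima are 3 and -7, so Row's maximin is 3; column maxima are 5 and 8, so Column's minimax is 5. These differ, so the equilibrium is in mixed strategies.
Let Row play A with probability p. Column is indifferent when 3p + 5(1−p) = 8p − 7(1−p), giving p = 12/17.
Let Column play I with probability q. Row is indifferent when 3q + 8(1−q) = 5q − 7(1−q), giving q = 15/17.
The value is 3·(15/17) + (8)·(2/17) = 61/17.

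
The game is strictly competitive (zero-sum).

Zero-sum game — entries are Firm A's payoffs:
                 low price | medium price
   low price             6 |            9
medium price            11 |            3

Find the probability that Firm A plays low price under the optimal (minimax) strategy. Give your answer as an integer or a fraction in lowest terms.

Row minima are 6 and 3, so Firm A's maximin is 6; column maxima are 11 and 9, so Firm B's minimax is 9. These differ, so the equilibrium is in mixed strategies.
Let Firm A play low price with probability p. Firm B is indifferent when 6p + 11(1−p) = 9p + 3(1−p), giving p = 8/11.

8/11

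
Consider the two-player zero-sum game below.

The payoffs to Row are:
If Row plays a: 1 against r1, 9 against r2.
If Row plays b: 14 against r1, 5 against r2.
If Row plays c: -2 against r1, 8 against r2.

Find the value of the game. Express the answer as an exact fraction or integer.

Row c is strictly dominated by row a, so Row never plays it.
The remaining 2×2 game on (a, b) × (r1, r2) has no saddle point. Let Row play a with probability p; indifference gives p + 14(1−p) = 9p + 5(1−p), so p = 9/17.
Similarly Column's optimal q on r1 is 4/17, and the value is 1·(4/17) + (9)·(13/17) = 121/17.

121/17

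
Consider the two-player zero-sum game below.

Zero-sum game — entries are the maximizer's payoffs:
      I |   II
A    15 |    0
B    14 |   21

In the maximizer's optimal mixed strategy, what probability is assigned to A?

Row minima are 0 and 14, so the maximizer's maximin is 14; column maxima are 15 and 21, so the minimizer's minimax is 15. These differ, so the equilibrium is in mixed strategies.
Let the maximizer play A with probability p. The minimizer is indifferent when 15p + 14(1−p) = 21(1−p), giving p = 7/22.

7/22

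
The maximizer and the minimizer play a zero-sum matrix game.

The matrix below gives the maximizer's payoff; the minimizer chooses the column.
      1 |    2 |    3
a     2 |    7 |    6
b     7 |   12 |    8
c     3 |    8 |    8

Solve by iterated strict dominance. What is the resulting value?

Column 2 is strictly dominated by 1 for the minimizer (2<7, 7<12, 3<8); eliminate 2.
Row a is strictly dominated by row b (7>2, 8>6); eliminate a.
Column 3 is strictly dominated by 1 for the minimizer (7<8, 3<8); eliminate 3.
Row c is strictly dominated by row b (7>3); eliminate c.
Only (b, 1) remains, with payoff 7.

7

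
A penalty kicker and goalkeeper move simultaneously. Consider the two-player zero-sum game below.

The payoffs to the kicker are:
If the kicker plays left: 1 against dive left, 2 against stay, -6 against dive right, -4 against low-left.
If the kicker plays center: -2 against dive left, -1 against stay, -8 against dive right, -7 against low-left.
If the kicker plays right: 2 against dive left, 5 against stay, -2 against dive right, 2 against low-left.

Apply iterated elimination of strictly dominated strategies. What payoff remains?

Row center is strictly dominated by row left (1>-2, 2>-1, -6>-8, -4>-7); eliminate center.
Row left is strictly dominated by row right (2>1, 5>2, -2>-6, 2>-4); eliminate left.
Column stay is strictly dominated by dive left for the goalkeeper (2<5); eliminate stay.
Column low-left is strictly dominated by dive right for the goalkeeper (-2<2); eliminate low-left.
Column dive left is strictly dominated by dive right for the goalkeeper (-2<2); eliminate dive left.
Only (right, dive right) remains, with payoff -2.

-2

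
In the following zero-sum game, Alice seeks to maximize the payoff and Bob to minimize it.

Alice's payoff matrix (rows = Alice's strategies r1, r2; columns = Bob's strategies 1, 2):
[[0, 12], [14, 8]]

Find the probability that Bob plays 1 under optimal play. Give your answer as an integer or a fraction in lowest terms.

Row minima are 0 and 8, so Alice's maximin is 8; column maxima are 14 and 12, so Bob's minimax is 12. These differ, so the equilibrium is in mixed strategies.
Let Bob play 1 with probability q. Alice is indifferent when 12(1−q) = 14q + 8(1−q), giving q = 2/9.

2/9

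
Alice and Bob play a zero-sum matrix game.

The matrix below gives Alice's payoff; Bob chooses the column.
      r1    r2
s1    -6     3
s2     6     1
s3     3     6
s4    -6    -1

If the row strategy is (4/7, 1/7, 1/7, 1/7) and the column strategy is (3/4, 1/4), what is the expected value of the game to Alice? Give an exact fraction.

Against (3/4, 1/4), each row's expected payoff is s1: -15/4; s2: 19/4; s3: 15/4; s4: -19/4.
Taking the (4/7, 1/7, 1/7, 1/7)-weighted average: (4/7)·(-15/4) + (1/7)·(19/4) + (1/7)·(15/4) + (1/7)·(-19/4) = -45/28.

-45/28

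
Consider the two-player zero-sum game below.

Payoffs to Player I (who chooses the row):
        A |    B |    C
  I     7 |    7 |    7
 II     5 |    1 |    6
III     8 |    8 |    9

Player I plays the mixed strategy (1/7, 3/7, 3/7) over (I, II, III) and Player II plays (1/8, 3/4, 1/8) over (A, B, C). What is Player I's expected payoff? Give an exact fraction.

151/28

Against (1/8, 3/4, 1/8), each row's expected payoff is I: 7; II: 17/8; III: 65/8.
Taking the (1/7, 3/7, 3/7)-weighted average: (1/7)·(7) + (3/7)·(17/8) + (3/7)·(65/8) = 151/28.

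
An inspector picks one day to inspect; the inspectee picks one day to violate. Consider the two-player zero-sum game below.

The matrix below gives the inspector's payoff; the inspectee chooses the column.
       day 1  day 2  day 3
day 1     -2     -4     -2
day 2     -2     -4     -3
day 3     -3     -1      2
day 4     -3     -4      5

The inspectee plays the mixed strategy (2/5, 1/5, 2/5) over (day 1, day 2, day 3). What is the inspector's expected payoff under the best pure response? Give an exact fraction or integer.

day 1: (-2)·(2/5) + (-4)·(1/5) + (-2)·(2/5) = -12/5.
day 2: (-2)·(2/5) + (-4)·(1/5) + (-3)·(2/5) = -14/5.
day 3: (-3)·(2/5) + (-1)·(1/5) + (2)·(2/5) = -3/5.
day 4: (-3)·(2/5) + (-4)·(1/5) + (5)·(2/5) = 0.
The best pure response is day 4 with expected payoff 0.

0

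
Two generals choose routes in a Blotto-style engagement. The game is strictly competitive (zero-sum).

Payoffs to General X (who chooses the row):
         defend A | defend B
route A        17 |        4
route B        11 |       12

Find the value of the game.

Row minima are 4 and 11, so General X's maximin is 11; column maxima are 17 and 12, so General Y's minimax is 12. These differ, so the equilibrium is in mixed strategies.
Let General X play route A with probability p. General Y is indifferent when 17p + 11(1−p) = 4p + 12(1−p), giving p = 1/14.
Let General Y play defend A with probability q. General X is indifferent when 17q + 4(1−q) = 11q + 12(1−q), giving q = 4/7.
The value is 17·(4/7) + (4)·(3/7) = 80/7.

80/7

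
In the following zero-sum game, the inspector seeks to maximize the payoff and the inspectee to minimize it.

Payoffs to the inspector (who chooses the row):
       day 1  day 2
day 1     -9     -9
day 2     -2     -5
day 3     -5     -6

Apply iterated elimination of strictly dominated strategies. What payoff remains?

Row day 3 is strictly dominated by row day 2 (-2>-5, -5>-6); eliminate day 3.
Row day 1 is strictly dominated by row day 2 (-2>-9, -5>-9); eliminate day 1.
Column day 1 is strictly dominated by day 2 for the inspectee (-5<-2); eliminate day 1.
Only (day 2, day 2) remains, with payoff -5.

-5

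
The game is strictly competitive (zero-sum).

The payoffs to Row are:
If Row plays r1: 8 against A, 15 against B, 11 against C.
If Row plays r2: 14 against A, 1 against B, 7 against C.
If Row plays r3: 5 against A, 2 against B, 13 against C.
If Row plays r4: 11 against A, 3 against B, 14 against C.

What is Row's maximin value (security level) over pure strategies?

The worst-case payoff for each row is r1: 8, r2: 1, r3: 2, r4: 3.
The best of these is 8.

8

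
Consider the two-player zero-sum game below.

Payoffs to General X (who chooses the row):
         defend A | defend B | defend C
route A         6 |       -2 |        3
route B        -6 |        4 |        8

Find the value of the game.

Column defend C is strictly dominated by defend B for General Y (it gives General X more in every row).
The remaining 2×2 game on (route A, route B) × (defend A, defend B) has no saddle point. Let General X play route A with probability p; indifference gives 6p − 6(1−p) = −2p + 4(1−p), so p = 5/9.
Similarly General Y's optimal q on defend A is 1/3, and the value is 6·(1/3) + (-2)·(2/3) = 2/3.

2/3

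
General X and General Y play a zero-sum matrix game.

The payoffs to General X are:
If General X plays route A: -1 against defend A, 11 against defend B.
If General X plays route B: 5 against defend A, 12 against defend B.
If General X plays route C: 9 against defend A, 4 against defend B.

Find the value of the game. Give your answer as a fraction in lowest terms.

22/3

Row route A is strictly dominated by row route B, so General X never plays it.
The remaining 2×2 game on (route B, route C) × (defend A, defend B) has no saddle point. Let General X play route B with probability p; indifference gives 5p + 9(1−p) = 12p + 4(1−p), so p = 5/12.
Similarly General Y's optimal q on defend A is 2/3, and the value is 5·(2/3) + (12)·(1/3) = 22/3.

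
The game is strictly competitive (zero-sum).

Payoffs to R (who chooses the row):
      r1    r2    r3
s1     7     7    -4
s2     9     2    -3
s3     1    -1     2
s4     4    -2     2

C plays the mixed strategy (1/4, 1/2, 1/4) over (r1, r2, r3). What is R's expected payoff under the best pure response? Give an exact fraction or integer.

17/4

s1: (7)·(1/4) + (7)·(1/2) + (-4)·(1/4) = 17/4.
s2: (9)·(1/4) + (2)·(1/2) + (-3)·(1/4) = 5/2.
s3: (1)·(1/4) + (-1)·(1/2) + (2)·(1/4) = 1/4.
s4: (4)·(1/4) + (-2)·(1/2) + (2)·(1/4) = 1/2.
The best pure response is s1 with expected payoff 17/4.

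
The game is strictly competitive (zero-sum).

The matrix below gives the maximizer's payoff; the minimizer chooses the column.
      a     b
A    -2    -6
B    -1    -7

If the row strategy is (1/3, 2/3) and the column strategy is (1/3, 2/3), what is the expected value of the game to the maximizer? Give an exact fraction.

-44/9

Against (1/3, 2/3), each row's expected payoff is A: -14/3; B: -5.
Taking the (1/3, 2/3)-weighted average: (1/3)·(-14/3) + (2/3)·(-5) = -44/9.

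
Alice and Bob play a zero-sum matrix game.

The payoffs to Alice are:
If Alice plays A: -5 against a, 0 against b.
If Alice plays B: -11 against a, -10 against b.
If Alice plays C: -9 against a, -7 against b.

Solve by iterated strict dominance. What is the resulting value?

Row C is strictly dominated by row A (-5>-9, 0>-7); eliminate C.
Column b is strictly dominated by a for Bob (-5<0, -11<-10); eliminate b.
Row B is strictly dominated by row A (-5>-11); eliminate B.
Only (A, a) remains, with payoff -5.

-5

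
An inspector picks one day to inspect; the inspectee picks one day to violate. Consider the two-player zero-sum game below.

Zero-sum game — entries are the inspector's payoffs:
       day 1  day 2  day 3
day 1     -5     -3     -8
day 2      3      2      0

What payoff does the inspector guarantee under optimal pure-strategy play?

0

Row minima: -8, 0 → the inspector's maximin is 0.
Column maxima: 3, 2, 0 → the inspectee's minimax is 0.
They coincide at (day 2, day 3), so the value is 0.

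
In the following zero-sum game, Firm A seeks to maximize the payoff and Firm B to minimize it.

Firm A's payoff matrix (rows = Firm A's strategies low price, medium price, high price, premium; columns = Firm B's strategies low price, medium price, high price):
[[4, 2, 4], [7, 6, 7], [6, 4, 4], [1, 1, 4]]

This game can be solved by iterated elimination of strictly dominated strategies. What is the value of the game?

6

Row premium is strictly dominated by row medium price (7>1, 6>1, 7>4); eliminate premium.
Column low price is strictly dominated by medium price for Firm B (2<4, 6<7, 4<6); eliminate low price.
Row high price is strictly dominated by row medium price (6>4, 7>4); eliminate high price.
Column high price is strictly dominated by medium price for Firm B (2<4, 6<7); eliminate high price.
Row low price is strictly dominated by row medium price (6>2); eliminate low price.
Only (medium price, medium price) remains, with payoff 6.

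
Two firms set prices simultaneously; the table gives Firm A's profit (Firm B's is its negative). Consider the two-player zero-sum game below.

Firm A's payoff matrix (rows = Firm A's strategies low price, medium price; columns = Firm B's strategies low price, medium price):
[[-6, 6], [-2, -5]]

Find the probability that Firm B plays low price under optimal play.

Row minima are -6 and -5, so Firm A's maximin is -5; column maxima are -2 and 6, so Firm B's minimax is -2. These differ, so the equilibrium is in mixed strategies.
Let Firm B play low price with probability q. Firm A is indifferent when −6q + 6(1−q) = −2q − 5(1−q), giving q = 11/15.

11/15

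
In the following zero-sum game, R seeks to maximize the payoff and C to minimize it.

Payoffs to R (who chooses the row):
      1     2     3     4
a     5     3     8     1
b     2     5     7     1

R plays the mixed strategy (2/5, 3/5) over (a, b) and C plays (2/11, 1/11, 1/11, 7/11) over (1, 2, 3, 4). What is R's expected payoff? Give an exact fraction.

Against (2/11, 1/11, 1/11, 7/11), each row's expected payoff is a: 28/11; b: 23/11.
Taking the (2/5, 3/5)-weighted average: (2/5)·(28/11) + (3/5)·(23/11) = 25/11.

25/11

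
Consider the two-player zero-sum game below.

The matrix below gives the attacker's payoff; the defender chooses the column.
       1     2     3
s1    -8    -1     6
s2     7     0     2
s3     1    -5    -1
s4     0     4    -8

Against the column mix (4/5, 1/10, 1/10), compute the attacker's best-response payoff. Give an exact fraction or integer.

s1: (-8)·(4/5) + (-1)·(1/10) + (6)·(1/10) = -59/10.
s2: (7)·(4/5) + (0)·(1/10) + (2)·(1/10) = 29/5.
s3: (1)·(4/5) + (-5)·(1/10) + (-1)·(1/10) = 1/5.
s4: (0)·(4/5) + (4)·(1/10) + (-8)·(1/10) = -2/5.
The best pure response is s2 with expected payoff 29/5.

29/5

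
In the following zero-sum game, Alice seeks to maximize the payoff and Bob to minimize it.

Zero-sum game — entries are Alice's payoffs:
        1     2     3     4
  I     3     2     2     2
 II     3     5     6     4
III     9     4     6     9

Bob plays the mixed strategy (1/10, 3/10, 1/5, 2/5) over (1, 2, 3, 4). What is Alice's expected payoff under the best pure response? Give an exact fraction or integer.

I: (3)·(1/10) + (2)·(3/10) + (2)·(1/5) + (2)·(2/5) = 21/10.
II: (3)·(1/10) + (5)·(3/10) + (6)·(1/5) + (4)·(2/5) = 23/5.
III: (9)·(1/10) + (4)·(3/10) + (6)·(1/5) + (9)·(2/5) = 69/10.
The best pure response is III with expected payoff 69/10.

69/10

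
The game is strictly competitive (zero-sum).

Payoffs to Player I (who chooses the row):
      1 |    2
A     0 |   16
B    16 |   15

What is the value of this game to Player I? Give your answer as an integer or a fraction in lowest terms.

Row minima are 0 and 15, so Player I's maximin is 15; column maxima are 16 and 16, so Player II's minimax is 16. These differ, so the equilibrium is in mixed strategies.
Let Player I play A with probability p. Player II is indifferent when 16(1−p) = 16p + 15(1−p), giving p = 1/17.
Let Player II play 1 with probability q. Player I is indifferent when 16(1−q) = 16q + 15(1−q), giving q = 1/17.
The value is 0·(1/17) + (16)·(16/17) = 256/17.

256/17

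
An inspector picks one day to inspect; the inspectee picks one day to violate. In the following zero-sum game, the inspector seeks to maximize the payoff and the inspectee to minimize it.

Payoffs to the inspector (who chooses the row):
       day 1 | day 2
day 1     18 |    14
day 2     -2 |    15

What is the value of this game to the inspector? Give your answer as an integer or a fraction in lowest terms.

Row minima are 14 and -2, so the inspector's maximin is 14; column maxima are 18 and 15, so the inspectee's minimax is 15. These differ, so the equilibrium is in mixed strategies.
Let the inspector play day 1 with probability p. The inspectee is indifferent when 18p − 2(1−p) = 14p + 15(1−p), giving p = 17/21.
Let the inspectee play day 1 with probability q. The inspector is indifferent when 18q + 14(1−q) = −2q + 15(1−q), giving q = 1/21.
The value is 18·(1/21) + (14)·(20/21) = 298/21.

298/21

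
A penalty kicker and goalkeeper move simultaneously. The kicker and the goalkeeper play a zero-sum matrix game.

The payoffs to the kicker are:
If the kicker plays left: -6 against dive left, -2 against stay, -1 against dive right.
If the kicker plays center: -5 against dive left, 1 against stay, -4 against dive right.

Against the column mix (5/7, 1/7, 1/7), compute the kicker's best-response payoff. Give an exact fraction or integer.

left: (-6)·(5/7) + (-2)·(1/7) + (-1)·(1/7) = -33/7.
center: (-5)·(5/7) + (1)·(1/7) + (-4)·(1/7) = -4.
The best pure response is center with expected payoff -4.

-4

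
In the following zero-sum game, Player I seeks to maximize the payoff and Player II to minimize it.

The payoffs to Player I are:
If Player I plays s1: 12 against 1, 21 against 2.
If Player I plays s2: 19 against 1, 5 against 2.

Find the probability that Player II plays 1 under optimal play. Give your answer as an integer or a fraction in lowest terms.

16/23

Row minima are 12 and 5, so Player I's maximin is 12; column maxima are 19 and 21, so Player II's minimax is 19. These differ, so the equilibrium is in mixed strategies.
Let Player II play 1 with probability q. Player I is indifferent when 12q + 21(1−q) = 19q + 5(1−q), giving q = 16/23.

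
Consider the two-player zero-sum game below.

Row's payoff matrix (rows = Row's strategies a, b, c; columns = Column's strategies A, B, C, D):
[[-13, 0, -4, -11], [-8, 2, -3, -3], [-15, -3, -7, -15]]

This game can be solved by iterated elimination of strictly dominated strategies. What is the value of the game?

-8

Row a is strictly dominated by row b (-8>-13, 2>0, -3>-4, -3>-11); eliminate a.
Row c is strictly dominated by row b (-8>-15, 2>-3, -3>-7, -3>-15); eliminate c.
Column B is strictly dominated by A for Column (-8<2); eliminate B.
Column D is strictly dominated by A for Column (-8<-3); eliminate D.
Column C is strictly dominated by A for Column (-8<-3); eliminate C.
Only (b, A) remains, with payoff -8.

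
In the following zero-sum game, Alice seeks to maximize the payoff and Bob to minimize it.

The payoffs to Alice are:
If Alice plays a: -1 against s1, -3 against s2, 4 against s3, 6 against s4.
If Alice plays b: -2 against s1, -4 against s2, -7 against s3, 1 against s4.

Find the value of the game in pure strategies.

Row minima: -3, -7 → Alice's maximin is -3.
Column maxima: -1, -3, 4, 6 → Bob's minimax is -3.
They coincide at (a, s2), so the value is -3.

-3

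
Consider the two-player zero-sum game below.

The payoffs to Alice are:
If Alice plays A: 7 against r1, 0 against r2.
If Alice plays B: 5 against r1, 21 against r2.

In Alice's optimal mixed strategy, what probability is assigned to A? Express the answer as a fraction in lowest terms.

Row minima are 0 and 5, so Alice's maximin is 5; column maxima are 7 and 21, so Bob's minimax is 7. These differ, so the equilibrium is in mixed strategies.
Let Alice play A with probability p. Bob is indifferent when 7p + 5(1−p) = 21(1−p), giving p = 16/23.

16/23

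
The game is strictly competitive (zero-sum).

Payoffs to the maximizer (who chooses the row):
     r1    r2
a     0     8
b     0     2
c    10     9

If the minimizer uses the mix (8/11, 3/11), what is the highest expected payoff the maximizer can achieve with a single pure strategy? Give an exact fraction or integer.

a: (0)·(8/11) + (8)·(3/11) = 24/11.
b: (0)·(8/11) + (2)·(3/11) = 6/11.
c: (10)·(8/11) + (9)·(3/11) = 107/11.
The best pure response is c with expected payoff 107/11.

107/11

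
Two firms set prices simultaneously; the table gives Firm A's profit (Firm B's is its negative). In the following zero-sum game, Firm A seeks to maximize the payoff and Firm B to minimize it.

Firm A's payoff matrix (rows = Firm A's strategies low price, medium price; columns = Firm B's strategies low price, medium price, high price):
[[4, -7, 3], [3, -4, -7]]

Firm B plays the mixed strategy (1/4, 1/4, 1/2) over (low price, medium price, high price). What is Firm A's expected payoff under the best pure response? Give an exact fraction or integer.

low price: (4)·(1/4) + (-7)·(1/4) + (3)·(1/2) = 3/4.
medium price: (3)·(1/4) + (-4)·(1/4) + (-7)·(1/2) = -15/4.
The best pure response is low price with expected payoff 3/4.

3/4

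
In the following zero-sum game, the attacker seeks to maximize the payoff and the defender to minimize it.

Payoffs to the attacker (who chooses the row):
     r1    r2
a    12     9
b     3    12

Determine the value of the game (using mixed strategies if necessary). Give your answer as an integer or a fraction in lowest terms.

39/4

Row minima are 9 and 3, so the attacker's maximin is 9; column maxima are 12 and 12, so the defender's minimax is 12. These differ, so the equilibrium is in mixed strategies.
Let the attacker play a with probability p. The defender is indifferent when 12p + 3(1−p) = 9p + 12(1−p), giving p = 3/4.
Let the defender play r1 with probability q. The attacker is indifferent when 12q + 9(1−q) = 3q + 12(1−q), giving q = 1/4.
The value is 12·(1/4) + (9)·(3/4) = 39/4.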